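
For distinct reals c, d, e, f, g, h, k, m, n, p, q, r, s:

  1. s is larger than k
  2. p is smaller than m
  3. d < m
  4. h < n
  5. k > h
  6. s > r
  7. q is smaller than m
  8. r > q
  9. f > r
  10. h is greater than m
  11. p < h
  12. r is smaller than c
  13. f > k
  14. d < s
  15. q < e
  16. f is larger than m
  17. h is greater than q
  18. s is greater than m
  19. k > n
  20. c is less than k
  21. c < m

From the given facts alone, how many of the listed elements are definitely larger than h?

Directly above h: n, k.
One step further: s, f (4 so far).
No other element is forced above h by the given relations, so the count is 4.

4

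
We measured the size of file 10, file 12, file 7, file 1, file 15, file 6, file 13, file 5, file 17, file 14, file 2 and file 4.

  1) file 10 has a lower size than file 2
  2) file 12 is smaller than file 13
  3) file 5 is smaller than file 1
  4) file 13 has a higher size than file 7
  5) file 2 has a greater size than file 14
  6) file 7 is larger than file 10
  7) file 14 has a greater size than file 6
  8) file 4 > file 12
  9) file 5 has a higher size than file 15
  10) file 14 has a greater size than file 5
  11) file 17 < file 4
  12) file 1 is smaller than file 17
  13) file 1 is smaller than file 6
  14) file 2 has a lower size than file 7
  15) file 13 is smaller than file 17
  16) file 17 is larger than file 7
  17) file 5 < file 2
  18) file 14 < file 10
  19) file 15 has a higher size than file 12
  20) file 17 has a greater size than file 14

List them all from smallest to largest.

The consecutive links are each given: file 12 < file 15; file 15 < file 5; file 5 < file 1; file 1 < file 6; file 6 < file 14; file 14 < file 10; file 10 < file 2; file 2 < file 7; file 7 < file 13; file 13 < file 17; file 17 < file 4.

file 12 < file 15 < file 5 < file 1 < file 6 < file 14 < file 10 < file 2 < file 7 < file 13 < file 17 < file 4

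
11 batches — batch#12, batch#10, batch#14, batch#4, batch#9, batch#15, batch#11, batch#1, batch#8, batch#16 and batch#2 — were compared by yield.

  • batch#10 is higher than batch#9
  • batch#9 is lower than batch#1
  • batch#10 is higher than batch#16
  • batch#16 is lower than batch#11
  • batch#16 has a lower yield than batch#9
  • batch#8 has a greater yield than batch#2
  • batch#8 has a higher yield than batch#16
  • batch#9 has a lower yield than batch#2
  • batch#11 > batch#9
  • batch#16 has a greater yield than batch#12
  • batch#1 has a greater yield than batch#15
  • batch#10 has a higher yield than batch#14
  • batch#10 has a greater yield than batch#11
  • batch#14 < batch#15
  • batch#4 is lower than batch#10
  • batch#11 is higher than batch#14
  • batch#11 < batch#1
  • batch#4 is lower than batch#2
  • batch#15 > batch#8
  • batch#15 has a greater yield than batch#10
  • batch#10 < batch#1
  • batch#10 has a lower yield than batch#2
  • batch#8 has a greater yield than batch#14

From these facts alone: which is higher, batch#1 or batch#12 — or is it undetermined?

batch#1

batch#12 < batch#16 < batch#9 < batch#11 < batch#10 < batch#2 < batch#8 < batch#15 < batch#1, by transitivity through batch#16, batch#9, batch#11, batch#10, batch#2, batch#8, batch#15.
So batch#1 is higher.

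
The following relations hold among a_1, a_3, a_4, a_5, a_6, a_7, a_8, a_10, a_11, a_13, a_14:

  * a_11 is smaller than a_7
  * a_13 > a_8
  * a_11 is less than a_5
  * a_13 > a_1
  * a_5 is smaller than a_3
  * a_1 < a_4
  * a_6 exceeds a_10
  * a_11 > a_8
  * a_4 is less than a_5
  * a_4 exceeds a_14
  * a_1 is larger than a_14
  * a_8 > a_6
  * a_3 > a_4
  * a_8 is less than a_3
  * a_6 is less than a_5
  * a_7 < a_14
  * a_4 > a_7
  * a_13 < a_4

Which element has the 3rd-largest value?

The consecutive relations fix a unique order: a_10 < a_6 < a_8 < a_11 < a_7 < a_14 < a_1 < a_13 < a_4 < a_5 < a_3.
Counting 3 from the largest end gives a_4.

a_4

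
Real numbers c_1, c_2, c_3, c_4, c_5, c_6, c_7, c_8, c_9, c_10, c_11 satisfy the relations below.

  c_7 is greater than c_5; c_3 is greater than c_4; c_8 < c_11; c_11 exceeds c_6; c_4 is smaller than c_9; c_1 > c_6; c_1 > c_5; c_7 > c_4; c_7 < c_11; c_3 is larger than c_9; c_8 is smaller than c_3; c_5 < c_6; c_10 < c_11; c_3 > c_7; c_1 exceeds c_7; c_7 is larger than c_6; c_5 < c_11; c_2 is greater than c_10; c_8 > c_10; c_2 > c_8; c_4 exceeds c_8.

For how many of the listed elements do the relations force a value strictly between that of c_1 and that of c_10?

The relations place c_10 below c_1. An element lies strictly between them when it is forced above c_10 and also forced below c_1.
Above c_10: {c_8, c_4, c_9, c_7, c_2, c_3, c_11}. Below c_1: {c_5, c_8, c_4, c_6, c_7}.
Intersection: {c_8, c_4, c_7} — 3.

3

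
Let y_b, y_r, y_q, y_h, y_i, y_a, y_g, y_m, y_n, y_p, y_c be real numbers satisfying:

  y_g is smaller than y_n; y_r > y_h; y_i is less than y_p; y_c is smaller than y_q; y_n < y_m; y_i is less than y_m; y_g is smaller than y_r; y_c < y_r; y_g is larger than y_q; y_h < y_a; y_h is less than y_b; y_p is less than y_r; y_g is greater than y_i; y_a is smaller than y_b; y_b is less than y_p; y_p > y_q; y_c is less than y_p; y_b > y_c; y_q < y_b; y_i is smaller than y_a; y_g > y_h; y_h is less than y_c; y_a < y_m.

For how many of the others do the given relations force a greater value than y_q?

The elements the relations force above y_q are y_g, y_b, y_p, y_n, y_m, y_r — no chain reaches any other.
That is 6.

6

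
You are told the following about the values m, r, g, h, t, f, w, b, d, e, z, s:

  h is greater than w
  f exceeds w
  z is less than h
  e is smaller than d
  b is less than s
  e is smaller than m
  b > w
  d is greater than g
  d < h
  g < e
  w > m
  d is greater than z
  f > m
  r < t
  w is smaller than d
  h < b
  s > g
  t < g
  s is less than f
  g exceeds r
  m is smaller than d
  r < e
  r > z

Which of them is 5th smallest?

e

Piecing the relations together gives one ordering: z < r < t < g < e < m < w < d < h < b < s < f.
The 5th smallest is e.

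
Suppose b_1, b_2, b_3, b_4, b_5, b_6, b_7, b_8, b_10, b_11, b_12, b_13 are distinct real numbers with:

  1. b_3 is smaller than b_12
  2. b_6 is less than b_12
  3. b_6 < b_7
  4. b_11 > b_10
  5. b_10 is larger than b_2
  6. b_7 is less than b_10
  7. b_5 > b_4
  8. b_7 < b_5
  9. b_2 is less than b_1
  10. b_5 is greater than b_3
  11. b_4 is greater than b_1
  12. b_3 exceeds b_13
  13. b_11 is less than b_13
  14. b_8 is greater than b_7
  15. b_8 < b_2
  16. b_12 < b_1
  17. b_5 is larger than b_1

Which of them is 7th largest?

b_11

Chaining the given pairs: b_6 < b_7 < b_8 < b_2 < b_10 < b_11 < b_13 < b_3 < b_12 < b_1 < b_4 < b_5.
Counting 7 from the largest end gives b_11.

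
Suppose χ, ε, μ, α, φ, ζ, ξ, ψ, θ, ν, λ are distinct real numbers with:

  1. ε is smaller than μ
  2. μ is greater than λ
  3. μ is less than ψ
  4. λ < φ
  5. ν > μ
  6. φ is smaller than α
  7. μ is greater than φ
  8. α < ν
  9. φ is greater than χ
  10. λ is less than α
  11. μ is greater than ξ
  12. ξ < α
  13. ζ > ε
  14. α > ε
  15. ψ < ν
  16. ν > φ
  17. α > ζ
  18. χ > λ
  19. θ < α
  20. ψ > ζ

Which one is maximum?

ν

Chaining downward from ν: directly below it, φ, α, μ, ψ; then ε, ξ, λ, χ, θ, ζ.
That covers every other element, and nothing is given above ν, so ν is the maximum.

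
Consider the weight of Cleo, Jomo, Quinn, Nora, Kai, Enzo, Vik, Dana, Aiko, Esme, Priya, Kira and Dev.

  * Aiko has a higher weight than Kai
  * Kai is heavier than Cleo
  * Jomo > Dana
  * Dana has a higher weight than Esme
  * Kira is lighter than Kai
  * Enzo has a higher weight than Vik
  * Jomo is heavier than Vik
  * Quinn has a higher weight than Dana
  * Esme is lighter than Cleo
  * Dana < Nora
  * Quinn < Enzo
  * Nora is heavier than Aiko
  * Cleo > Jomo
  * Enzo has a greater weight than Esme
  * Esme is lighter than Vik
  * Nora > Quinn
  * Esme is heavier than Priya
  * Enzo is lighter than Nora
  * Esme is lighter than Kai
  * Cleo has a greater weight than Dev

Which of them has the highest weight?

Nora

Chaining downward from Nora: directly below it, Dana, Quinn, Enzo, Aiko; then Esme, Vik, Kai; then Priya, Cleo, Kira; then Dev, Jomo.
That covers every other element, and nothing is given above Nora, so Nora is the highest weight.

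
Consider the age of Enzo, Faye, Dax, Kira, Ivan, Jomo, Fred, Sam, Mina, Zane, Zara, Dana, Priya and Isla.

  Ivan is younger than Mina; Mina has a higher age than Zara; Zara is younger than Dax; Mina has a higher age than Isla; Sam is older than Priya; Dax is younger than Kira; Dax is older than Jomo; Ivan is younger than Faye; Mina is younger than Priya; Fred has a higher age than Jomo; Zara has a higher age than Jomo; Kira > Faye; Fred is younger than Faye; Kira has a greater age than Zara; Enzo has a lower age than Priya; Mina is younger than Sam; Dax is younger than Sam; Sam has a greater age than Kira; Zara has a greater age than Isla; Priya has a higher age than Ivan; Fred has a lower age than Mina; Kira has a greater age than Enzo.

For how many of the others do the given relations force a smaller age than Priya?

7

From Priya the given relations immediately reach Enzo, Ivan, Mina.
From those, Isla, Fred, Zara — 6 in total.
From those, Jomo — 7 in total.
No other element is forced below Priya by the given relations, so the count is 7.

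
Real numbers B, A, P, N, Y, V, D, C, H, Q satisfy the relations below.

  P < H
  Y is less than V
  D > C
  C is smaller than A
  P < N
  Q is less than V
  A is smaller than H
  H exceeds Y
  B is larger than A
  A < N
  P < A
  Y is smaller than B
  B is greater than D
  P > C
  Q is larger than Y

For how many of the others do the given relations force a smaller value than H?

Directly below H: Y, P, A.
One step further: C (4 so far).
Nothing else is reachable below H; 4 in all.

4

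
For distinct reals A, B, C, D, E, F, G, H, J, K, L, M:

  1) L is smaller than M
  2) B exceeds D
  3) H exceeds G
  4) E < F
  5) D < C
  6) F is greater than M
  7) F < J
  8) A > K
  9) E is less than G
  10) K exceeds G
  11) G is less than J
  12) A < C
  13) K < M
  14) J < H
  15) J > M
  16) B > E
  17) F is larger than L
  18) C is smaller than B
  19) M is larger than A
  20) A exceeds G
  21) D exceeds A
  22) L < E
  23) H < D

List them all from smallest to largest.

L < E < G < K < A < M < F < J < H < D < C < B

Nothing is placed below L, so it is least; from there L < E; E < G; G < K; K < A; A < M; M < F; F < J; J < H; H < D; D < C; C < B, each given directly.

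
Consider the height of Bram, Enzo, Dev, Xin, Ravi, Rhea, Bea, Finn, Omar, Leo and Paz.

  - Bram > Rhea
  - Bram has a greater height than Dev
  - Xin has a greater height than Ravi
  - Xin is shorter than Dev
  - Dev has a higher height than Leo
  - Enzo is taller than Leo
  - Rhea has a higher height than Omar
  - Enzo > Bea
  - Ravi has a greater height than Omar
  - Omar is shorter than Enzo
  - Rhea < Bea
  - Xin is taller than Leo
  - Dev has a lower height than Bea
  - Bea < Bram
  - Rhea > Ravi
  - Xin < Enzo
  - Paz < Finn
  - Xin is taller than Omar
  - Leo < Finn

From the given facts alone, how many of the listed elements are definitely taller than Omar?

Directly above Omar: Ravi, Xin, Rhea, Enzo.
One step further: Dev, Bea, Bram (7 so far).
No other element is forced above Omar by the given relations, so the count is 7.

7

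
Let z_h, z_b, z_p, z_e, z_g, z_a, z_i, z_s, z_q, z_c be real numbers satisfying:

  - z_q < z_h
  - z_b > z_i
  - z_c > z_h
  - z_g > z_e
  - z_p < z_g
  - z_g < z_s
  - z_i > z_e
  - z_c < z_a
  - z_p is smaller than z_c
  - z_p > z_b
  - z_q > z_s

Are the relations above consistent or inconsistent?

consistent

Every relation is compatible with z_e < z_i < z_b < z_p < z_g < z_s < z_q < z_h < z_c < z_a; the set is consistent.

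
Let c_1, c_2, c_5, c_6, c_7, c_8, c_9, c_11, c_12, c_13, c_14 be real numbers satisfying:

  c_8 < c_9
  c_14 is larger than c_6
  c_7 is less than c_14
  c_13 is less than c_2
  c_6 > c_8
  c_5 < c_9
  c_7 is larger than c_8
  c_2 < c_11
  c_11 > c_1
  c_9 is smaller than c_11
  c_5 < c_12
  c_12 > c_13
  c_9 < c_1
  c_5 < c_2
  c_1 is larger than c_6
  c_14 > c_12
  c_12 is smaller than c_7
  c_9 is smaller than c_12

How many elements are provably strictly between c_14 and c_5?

3

Chaining upward from c_5 reaches: c_9, c_1, c_2, c_12, c_7, c_11.
Chaining downward from c_14 reaches: c_8, c_13, c_6, c_9, c_12, c_7.
Strictly between c_5 and c_14 are those in both lists: c_9, c_12, c_7 — 3 elements.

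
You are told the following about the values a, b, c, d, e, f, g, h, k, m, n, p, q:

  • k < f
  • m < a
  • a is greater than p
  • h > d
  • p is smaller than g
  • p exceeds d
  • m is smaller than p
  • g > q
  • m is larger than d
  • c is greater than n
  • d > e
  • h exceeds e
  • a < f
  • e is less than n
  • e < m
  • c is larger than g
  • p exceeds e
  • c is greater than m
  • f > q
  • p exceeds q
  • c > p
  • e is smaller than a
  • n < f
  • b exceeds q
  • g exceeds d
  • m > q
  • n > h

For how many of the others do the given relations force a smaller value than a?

From a the given relations immediately reach e, m, p.
From those, q, d — 5 in total.
No other element is forced below a by the given relations, so the count is 5.

5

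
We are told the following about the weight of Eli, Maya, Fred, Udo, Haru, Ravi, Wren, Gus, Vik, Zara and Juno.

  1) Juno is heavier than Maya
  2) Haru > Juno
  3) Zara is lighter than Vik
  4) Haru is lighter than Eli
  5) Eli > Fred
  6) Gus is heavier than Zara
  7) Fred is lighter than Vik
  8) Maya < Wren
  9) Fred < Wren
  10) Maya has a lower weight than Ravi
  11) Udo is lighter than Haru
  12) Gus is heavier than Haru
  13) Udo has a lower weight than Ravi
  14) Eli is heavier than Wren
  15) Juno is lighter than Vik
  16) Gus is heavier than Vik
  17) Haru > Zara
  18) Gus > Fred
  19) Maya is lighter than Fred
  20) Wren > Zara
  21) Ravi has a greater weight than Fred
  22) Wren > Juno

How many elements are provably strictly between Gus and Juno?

2

The relations place Juno below Gus. An element lies strictly between them when it is forced above Juno and also forced below Gus.
Above Juno: {Vik, Haru, Wren, Eli}. Below Gus: {Maya, Fred, Zara, Vik, Udo, Haru}.
Intersection: {Vik, Haru} — 2.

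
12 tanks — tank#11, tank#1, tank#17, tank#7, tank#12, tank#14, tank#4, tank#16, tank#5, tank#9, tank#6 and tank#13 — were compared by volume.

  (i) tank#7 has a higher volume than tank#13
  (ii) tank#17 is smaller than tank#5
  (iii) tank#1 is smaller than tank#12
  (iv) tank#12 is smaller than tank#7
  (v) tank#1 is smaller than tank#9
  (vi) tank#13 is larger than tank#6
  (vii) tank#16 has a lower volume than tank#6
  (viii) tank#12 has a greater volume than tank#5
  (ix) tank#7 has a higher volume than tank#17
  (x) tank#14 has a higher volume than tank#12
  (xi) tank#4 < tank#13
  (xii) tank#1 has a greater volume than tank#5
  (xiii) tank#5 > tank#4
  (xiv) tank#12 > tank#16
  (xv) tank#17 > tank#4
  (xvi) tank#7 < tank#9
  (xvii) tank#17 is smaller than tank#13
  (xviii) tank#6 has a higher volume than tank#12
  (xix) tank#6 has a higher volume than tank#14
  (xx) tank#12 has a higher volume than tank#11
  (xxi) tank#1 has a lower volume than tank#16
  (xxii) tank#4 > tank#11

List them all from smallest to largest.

tank#11 < tank#4 < tank#17 < tank#5 < tank#1 < tank#16 < tank#12 < tank#14 < tank#6 < tank#13 < tank#7 < tank#9

The consecutive links are each given: tank#11 < tank#4; tank#4 < tank#17; tank#17 < tank#5; tank#5 < tank#1; tank#1 < tank#16; tank#16 < tank#12; tank#12 < tank#14; tank#14 < tank#6; tank#6 < tank#13; tank#13 < tank#7; tank#7 < tank#9.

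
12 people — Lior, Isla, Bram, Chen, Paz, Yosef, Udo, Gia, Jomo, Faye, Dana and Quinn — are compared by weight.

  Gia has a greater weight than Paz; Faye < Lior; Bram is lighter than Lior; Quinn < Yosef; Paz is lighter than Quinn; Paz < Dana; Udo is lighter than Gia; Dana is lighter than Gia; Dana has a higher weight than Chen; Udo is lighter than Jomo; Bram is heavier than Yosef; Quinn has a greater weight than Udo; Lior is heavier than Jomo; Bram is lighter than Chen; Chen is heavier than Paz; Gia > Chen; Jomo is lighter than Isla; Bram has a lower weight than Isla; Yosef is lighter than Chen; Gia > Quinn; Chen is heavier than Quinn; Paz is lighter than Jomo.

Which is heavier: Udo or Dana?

Link the given pairs in sequence: Udo < Quinn; Quinn < Yosef; Yosef < Bram; Bram < Chen; Chen < Dana.
Chaining these gives Udo < Quinn < Yosef < Bram < Chen < Dana.
So Udo < Dana; Dana is the heavier of the two.

Dana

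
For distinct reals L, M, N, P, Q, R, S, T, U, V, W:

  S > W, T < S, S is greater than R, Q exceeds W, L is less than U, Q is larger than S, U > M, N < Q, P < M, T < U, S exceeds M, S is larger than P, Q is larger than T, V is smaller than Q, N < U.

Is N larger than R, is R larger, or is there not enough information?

Following every chain through N: above N we get U, Q.
R is not reached, and no chain runs the other way from R to N.
So the given relations leave the order of N and R undetermined.

undetermined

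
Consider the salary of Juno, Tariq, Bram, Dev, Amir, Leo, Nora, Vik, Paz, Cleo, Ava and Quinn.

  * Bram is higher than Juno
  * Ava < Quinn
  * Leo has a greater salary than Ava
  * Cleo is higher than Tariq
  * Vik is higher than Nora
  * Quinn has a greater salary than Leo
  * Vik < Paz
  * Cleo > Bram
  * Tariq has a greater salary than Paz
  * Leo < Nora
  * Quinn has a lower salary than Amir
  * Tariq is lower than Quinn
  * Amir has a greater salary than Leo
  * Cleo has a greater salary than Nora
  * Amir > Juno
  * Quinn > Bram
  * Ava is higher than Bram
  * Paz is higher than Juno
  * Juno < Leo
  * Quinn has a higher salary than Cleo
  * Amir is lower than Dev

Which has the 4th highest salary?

Cleo

The consecutive relations fix a unique order: Juno < Bram < Ava < Leo < Nora < Vik < Paz < Tariq < Cleo < Quinn < Amir < Dev.
Counting 4 from the largest end gives Cleo.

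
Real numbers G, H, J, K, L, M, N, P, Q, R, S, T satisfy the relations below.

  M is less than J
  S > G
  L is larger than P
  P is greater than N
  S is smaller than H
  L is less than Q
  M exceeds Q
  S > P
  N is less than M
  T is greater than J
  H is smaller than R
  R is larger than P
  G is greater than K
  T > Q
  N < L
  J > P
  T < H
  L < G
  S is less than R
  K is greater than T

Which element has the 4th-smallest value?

Q

Chaining the given pairs: N < P < L < Q < M < J < T < K < G < S < H < R.
Counting 4 from the smallest end gives Q.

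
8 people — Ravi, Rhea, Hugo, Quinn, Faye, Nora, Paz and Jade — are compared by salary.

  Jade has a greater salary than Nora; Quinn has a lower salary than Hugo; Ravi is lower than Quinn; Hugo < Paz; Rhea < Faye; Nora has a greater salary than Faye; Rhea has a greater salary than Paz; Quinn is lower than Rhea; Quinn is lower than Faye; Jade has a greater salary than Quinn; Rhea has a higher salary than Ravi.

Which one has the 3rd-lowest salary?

Hugo

Chaining the given pairs: Ravi < Quinn < Hugo < Paz < Rhea < Faye < Nora < Jade.
Counting 3 from the smallest end gives Hugo.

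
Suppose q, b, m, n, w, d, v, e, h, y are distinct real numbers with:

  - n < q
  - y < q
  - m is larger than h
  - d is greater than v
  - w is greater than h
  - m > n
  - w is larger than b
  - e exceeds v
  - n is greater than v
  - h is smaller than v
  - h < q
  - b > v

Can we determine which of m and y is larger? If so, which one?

undetermined

Following every chain through y: above y we get q.
m is not reached, and no chain runs the other way from m to y.
So the given relations leave the order of y and m undetermined.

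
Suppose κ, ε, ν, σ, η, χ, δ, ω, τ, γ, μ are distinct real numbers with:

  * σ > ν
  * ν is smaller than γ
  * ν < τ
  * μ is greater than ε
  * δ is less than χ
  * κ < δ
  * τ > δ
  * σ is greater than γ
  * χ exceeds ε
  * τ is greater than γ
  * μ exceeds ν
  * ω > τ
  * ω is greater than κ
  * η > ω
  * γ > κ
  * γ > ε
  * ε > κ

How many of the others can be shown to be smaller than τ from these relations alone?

Directly below τ: δ, ν, γ.
One step further: κ, ε (5 so far).
Nothing else is reachable below τ; 5 in all.

5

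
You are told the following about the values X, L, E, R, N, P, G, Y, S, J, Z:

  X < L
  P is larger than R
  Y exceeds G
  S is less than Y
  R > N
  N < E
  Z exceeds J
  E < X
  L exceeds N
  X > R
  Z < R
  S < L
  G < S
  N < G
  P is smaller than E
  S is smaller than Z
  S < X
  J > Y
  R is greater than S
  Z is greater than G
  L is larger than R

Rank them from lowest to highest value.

The consecutive links are each given: N < G; G < S; S < Y; Y < J; J < Z; Z < R; R < P; P < E; E < X; X < L.

N < G < S < Y < J < Z < R < P < E < X < L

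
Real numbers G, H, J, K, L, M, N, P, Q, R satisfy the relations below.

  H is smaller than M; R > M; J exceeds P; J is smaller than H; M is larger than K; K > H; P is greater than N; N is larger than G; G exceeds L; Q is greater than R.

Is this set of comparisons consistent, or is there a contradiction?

consistent

The single ordering L < G < N < P < J < H < K < M < R < Q satisfies every listed relation, so no contradiction arises.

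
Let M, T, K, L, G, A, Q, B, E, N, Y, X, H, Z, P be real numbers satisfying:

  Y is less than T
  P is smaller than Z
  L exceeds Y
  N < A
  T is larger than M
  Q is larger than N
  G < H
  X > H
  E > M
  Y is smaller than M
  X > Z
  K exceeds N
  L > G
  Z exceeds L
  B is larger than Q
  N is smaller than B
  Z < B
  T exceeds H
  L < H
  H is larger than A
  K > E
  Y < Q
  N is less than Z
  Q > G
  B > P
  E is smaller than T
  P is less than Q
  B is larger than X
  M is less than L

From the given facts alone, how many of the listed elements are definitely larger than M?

From M the given relations immediately reach E, L, T.
From those, Z, H, K — 6 in total.
From those, X, B — 8 in total.
Nothing else is reachable above M; 8 in all.

8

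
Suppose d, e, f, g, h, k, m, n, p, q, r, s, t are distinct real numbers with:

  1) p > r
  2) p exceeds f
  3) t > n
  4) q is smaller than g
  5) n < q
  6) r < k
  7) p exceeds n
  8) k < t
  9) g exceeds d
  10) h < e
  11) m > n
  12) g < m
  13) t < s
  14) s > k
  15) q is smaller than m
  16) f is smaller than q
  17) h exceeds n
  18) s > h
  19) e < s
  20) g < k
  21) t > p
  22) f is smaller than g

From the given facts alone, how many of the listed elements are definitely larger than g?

From g the given relations immediately reach m, k.
From those, t, s — 4 in total.
Nothing else is reachable above g; 4 in all.

4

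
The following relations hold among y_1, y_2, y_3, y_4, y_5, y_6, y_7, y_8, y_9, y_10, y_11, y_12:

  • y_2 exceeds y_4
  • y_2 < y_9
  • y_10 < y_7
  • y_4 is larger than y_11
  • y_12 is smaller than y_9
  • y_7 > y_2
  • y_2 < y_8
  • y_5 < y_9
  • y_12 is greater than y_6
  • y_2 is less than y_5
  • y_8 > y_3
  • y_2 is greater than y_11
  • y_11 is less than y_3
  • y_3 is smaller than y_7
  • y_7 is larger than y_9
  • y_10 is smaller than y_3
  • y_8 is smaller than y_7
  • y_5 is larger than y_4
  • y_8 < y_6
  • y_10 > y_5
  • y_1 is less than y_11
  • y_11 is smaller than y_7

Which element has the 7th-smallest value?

y_3

Chaining the given pairs: y_1 < y_11 < y_4 < y_2 < y_5 < y_10 < y_3 < y_8 < y_6 < y_12 < y_9 < y_7.
Counting 7 from the smallest end gives y_3.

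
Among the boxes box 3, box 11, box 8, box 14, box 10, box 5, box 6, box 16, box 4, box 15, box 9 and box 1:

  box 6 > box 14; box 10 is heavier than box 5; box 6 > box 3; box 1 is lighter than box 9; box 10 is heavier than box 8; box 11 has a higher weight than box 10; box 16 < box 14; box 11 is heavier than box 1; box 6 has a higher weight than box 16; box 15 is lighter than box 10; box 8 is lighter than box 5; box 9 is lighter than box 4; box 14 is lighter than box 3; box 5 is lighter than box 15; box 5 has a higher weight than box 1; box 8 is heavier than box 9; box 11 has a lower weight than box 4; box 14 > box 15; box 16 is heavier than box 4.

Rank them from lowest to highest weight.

The consecutive links are each given: box 1 < box 9; box 9 < box 8; box 8 < box 5; box 5 < box 15; box 15 < box 10; box 10 < box 11; box 11 < box 4; box 4 < box 16; box 16 < box 14; box 14 < box 3; box 3 < box 6.

box 1 < box 9 < box 8 < box 5 < box 15 < box 10 < box 11 < box 4 < box 16 < box 14 < box 3 < box 6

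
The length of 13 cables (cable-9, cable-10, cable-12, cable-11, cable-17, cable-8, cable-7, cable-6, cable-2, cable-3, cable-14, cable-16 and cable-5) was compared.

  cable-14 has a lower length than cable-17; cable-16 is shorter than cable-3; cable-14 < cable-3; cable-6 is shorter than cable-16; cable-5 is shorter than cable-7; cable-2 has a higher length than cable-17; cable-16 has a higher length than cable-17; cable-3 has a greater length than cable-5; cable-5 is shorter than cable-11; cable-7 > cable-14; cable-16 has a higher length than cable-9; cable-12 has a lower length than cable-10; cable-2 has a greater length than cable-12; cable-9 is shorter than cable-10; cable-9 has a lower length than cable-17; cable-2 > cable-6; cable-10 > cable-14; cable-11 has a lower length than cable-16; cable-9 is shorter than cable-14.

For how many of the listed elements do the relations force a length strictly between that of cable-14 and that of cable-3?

Chaining upward from cable-14 reaches: cable-10, cable-17, cable-16, cable-2, cable-7.
Chaining downward from cable-3 reaches: cable-9, cable-5, cable-6, cable-11, cable-17, cable-16.
Strictly between cable-14 and cable-3 are those in both lists: cable-17, cable-16 — 2 elements.

2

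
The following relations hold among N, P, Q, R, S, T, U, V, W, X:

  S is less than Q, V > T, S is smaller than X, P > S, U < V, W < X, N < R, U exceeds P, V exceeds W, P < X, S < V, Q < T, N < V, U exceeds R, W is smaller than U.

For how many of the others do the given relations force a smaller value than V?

The elements the relations force below V are S, N, Q, P, W, R, T, U — no chain reaches any other.
That is 8.

8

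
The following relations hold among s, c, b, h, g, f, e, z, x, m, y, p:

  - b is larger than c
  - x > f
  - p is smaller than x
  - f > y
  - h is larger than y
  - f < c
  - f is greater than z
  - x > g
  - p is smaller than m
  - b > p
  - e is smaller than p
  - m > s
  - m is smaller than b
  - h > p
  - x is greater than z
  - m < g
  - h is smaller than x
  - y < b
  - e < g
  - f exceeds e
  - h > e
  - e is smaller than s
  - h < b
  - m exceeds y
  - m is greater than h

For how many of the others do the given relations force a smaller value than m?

Directly below m: y, p, s, h.
One step further: e (5 so far).
No other element is forced below m by the given relations, so the count is 5.

5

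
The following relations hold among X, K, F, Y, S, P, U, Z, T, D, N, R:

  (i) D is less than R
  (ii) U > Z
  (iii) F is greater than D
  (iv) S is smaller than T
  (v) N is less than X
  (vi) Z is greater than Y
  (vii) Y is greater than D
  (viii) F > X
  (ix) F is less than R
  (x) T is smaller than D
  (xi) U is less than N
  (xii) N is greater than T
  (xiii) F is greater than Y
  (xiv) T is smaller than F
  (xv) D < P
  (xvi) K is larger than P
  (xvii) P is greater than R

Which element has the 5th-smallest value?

The consecutive relations fix a unique order: S < T < D < Y < Z < U < N < X < F < R < P < K.
The 5th smallest is Z.

Z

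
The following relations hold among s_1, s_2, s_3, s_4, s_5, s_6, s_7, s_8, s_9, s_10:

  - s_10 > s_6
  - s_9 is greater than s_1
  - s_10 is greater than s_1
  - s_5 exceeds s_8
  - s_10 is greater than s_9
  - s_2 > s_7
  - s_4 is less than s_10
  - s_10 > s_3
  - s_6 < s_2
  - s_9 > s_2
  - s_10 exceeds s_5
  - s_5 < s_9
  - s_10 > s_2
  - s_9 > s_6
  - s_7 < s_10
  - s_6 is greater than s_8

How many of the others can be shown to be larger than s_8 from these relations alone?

From s_8 the given relations immediately reach s_6, s_5.
From those, s_2, s_9, s_10 — 5 in total.
Nothing else is reachable above s_8; 5 in all.

5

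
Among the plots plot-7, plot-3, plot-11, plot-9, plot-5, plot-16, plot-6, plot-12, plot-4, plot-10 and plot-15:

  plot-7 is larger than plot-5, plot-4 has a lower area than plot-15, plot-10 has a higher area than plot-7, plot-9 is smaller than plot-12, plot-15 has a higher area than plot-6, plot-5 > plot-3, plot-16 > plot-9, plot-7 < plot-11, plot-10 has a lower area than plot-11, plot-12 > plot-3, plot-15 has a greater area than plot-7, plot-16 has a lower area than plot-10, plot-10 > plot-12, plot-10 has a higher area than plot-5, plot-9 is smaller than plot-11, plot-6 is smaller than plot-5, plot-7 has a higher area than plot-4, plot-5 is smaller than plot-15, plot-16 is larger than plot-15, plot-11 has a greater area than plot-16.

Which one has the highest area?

plot-3 is not greatest since plot-3 < plot-12; plot-9 is not greatest since plot-9 < plot-12; plot-4 is not greatest since plot-4 < plot-7; plot-6 is not greatest since plot-6 < plot-5; plot-5 is not greatest since plot-5 < plot-10; plot-7 is not greatest since plot-7 < plot-11; plot-15 is not greatest since plot-15 < plot-16; plot-16 is not greatest since plot-16 < plot-11; plot-12 is not greatest since plot-12 < plot-10; plot-10 is not greatest since plot-10 < plot-11.
Only plot-11 has nothing above it, so plot-11 is the highest area.

plot-11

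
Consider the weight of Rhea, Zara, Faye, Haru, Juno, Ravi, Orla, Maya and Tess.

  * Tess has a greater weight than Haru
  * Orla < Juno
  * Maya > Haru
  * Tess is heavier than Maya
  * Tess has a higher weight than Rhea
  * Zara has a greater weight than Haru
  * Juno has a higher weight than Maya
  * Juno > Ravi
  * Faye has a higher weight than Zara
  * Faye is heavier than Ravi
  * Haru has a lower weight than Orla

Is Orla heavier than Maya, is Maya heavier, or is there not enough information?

undetermined

Following every chain through Maya: above Maya we get Juno, Tess; below Maya we get Haru.
Orla is not reached, and no chain runs the other way from Orla to Maya.
So the given relations leave the order of Maya and Orla undetermined.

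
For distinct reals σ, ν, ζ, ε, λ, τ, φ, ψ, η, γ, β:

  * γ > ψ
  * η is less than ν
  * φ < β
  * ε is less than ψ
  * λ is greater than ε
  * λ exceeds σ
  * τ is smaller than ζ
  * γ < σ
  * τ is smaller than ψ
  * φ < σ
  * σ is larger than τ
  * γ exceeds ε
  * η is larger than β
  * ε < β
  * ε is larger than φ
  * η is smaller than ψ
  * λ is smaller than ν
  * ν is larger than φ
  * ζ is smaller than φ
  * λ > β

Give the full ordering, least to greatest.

τ < ζ < φ < ε < β < η < ψ < γ < σ < λ < ν

Each adjacent pair is fixed by a given relation: τ < ζ; ζ < φ; φ < ε; ε < β; β < η; η < ψ; ψ < γ; γ < σ; σ < λ; λ < ν. Chaining them end to end gives the full order.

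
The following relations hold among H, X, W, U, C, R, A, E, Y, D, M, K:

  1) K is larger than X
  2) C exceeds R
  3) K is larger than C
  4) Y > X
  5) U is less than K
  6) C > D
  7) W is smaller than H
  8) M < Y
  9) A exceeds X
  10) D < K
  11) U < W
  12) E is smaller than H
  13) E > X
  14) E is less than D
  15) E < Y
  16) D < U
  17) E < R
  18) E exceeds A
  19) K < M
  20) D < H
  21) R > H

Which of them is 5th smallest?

U

Piecing the relations together gives one ordering: X < A < E < D < U < W < H < R < C < K < M < Y.
Counting 5 from the smallest end gives U.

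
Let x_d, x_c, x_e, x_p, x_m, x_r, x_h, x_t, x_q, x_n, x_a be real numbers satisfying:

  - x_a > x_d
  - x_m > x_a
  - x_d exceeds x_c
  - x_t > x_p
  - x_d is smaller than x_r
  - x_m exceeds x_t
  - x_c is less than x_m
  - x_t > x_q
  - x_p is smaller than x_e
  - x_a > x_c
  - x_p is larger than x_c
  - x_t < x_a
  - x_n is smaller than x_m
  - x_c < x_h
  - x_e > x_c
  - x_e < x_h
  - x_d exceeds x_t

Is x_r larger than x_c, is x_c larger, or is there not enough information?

x_r

x_c < x_p and x_p < x_t give x_c < x_t.
With x_t < x_d: x_c < x_p < x_t < x_d.
With x_d < x_r: x_c < x_p < x_t < x_d < x_r.
So x_r is larger.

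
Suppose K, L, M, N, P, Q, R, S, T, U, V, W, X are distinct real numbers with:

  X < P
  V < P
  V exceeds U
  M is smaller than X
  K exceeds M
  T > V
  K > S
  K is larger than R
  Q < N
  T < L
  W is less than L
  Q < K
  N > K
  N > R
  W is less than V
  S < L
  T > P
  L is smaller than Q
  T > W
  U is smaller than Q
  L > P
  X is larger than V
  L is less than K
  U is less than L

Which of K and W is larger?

The relevant relations are W < V; V < X; X < P; P < T; T < L; L < Q; Q < K.
Chaining these gives W < V < X < P < T < L < Q < K.
So W < K; K is the larger of the two.

K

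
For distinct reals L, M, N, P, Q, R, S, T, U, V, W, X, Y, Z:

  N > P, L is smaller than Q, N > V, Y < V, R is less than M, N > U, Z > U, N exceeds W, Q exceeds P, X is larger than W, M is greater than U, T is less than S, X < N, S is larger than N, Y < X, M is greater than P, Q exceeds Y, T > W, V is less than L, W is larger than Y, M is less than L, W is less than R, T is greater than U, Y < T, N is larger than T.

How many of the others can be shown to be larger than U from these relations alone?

Directly above U: T, Z, M, N.
One step further: L, S (6 so far).
One step further: Q (7 so far).
Nothing else is reachable above U; 7 in all.

7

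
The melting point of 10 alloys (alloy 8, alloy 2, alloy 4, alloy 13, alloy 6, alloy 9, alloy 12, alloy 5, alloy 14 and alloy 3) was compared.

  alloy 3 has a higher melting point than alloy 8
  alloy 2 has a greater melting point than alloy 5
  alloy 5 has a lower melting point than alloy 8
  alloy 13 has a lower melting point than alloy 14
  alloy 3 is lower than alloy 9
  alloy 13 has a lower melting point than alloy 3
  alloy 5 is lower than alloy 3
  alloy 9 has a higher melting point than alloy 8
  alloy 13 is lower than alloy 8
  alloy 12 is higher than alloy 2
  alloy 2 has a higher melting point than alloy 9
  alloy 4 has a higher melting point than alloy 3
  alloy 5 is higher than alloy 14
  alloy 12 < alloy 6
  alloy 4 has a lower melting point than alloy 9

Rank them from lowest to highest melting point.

alloy 13 < alloy 14 < alloy 5 < alloy 8 < alloy 3 < alloy 4 < alloy 9 < alloy 2 < alloy 12 < alloy 6

The consecutive links are each given: alloy 13 < alloy 14; alloy 14 < alloy 5; alloy 5 < alloy 8; alloy 8 < alloy 3; alloy 3 < alloy 4; alloy 4 < alloy 9; alloy 9 < alloy 2; alloy 2 < alloy 12; alloy 12 < alloy 6.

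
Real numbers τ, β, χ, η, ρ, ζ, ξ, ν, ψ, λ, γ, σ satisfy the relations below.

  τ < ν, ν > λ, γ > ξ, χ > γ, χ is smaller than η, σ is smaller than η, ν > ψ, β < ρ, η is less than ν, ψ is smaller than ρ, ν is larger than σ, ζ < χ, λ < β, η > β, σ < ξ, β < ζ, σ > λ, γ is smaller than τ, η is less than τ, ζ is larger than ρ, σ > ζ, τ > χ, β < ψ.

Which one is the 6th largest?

Chaining the given pairs: λ < β < ψ < ρ < ζ < σ < ξ < γ < χ < η < τ < ν.
The 6th largest is ξ.

ξ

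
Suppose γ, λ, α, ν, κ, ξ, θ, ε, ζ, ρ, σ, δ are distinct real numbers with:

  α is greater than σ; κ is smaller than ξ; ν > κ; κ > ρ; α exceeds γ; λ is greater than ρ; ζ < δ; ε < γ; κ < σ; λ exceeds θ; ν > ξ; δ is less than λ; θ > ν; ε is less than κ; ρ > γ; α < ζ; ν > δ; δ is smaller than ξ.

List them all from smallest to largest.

ε < γ < ρ < κ < σ < α < ζ < δ < ξ < ν < θ < λ

The consecutive links are each given: ε < γ; γ < ρ; ρ < κ; κ < σ; σ < α; α < ζ; ζ < δ; δ < ξ; ξ < ν; ν < θ; θ < λ.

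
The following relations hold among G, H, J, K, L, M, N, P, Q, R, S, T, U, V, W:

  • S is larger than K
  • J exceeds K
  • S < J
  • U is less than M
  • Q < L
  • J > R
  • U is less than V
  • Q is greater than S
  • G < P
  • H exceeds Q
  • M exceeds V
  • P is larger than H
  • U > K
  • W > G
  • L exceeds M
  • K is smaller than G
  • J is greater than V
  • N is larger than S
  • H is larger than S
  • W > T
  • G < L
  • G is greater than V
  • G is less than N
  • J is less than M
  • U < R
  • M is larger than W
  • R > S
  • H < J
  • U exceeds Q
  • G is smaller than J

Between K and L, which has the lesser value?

K

Link the given pairs in sequence: K < S; S < Q; Q < U; U < V; V < G; G < J; J < M; M < L.
Together: K < S < Q < U < V < G < J < M < L.
So K < L; K is the smaller of the two.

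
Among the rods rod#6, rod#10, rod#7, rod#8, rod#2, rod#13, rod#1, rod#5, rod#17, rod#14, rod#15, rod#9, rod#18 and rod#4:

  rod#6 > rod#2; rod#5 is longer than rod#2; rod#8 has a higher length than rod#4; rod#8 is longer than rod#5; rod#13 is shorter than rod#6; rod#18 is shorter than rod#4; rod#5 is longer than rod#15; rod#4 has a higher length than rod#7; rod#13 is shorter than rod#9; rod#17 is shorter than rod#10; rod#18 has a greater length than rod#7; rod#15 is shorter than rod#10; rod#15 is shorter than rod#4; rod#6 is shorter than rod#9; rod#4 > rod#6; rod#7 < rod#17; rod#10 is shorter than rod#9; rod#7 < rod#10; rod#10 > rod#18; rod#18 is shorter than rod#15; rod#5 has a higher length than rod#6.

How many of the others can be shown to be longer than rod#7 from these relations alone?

Directly above rod#7: rod#18, rod#17, rod#4, rod#10.
One step further: rod#15, rod#8, rod#9 (7 so far).
One step further: rod#5 (8 so far).
No other element is forced above rod#7 by the given relations, so the count is 8.

8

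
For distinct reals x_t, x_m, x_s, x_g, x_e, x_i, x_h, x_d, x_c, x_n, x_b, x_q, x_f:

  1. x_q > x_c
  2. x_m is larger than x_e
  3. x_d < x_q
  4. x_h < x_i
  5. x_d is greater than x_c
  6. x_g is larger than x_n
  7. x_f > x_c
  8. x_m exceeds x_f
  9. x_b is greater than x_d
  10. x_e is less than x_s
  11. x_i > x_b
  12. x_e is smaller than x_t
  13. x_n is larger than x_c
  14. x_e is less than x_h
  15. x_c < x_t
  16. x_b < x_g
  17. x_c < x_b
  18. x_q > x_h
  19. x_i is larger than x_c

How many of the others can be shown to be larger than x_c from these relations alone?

From x_c the given relations immediately reach x_f, x_d, x_b, x_n, x_i, x_q, x_t.
From those, x_m, x_g — 9 in total.
No other element is forced above x_c by the given relations, so the count is 9.

9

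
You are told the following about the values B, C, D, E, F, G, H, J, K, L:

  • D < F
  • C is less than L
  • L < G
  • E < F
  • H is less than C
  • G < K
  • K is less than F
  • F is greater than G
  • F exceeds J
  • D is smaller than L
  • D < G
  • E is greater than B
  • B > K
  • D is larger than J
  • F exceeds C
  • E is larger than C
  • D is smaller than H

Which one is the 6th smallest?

The consecutive relations fix a unique order: J < D < H < C < L < G < K < B < E < F.
The 6th smallest is G.

G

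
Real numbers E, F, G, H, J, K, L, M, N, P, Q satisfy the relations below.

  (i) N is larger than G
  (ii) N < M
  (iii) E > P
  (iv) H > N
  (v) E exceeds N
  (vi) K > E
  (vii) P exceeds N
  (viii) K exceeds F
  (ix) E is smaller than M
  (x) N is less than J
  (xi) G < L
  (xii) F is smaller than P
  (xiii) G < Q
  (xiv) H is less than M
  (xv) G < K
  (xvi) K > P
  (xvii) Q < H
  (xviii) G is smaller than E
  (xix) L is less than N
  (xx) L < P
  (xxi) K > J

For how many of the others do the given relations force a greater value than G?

Directly above G: L, N, E, Q, K.
One step further: P, J, H, M (9 so far).
No other element is forced above G by the given relations, so the count is 9.

9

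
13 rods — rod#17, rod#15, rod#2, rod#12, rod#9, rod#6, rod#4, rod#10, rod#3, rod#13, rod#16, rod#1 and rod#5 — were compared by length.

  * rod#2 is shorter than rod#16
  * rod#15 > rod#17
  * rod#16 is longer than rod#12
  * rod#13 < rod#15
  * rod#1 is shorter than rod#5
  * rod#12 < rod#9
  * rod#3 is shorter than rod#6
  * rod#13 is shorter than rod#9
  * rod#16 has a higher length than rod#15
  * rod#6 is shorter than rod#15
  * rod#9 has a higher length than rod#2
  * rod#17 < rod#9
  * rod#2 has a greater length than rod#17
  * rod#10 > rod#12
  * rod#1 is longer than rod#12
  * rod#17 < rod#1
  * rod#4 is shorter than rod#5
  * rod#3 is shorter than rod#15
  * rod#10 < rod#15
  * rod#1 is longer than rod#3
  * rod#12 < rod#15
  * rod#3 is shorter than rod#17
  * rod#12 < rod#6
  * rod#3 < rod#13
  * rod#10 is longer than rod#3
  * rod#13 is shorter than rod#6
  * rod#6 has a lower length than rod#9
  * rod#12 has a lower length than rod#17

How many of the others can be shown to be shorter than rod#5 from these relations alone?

5

Directly below rod#5: rod#1, rod#4.
One step further: rod#3, rod#12, rod#17 (5 so far).
No other element is forced below rod#5 by the given relations, so the count is 5.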